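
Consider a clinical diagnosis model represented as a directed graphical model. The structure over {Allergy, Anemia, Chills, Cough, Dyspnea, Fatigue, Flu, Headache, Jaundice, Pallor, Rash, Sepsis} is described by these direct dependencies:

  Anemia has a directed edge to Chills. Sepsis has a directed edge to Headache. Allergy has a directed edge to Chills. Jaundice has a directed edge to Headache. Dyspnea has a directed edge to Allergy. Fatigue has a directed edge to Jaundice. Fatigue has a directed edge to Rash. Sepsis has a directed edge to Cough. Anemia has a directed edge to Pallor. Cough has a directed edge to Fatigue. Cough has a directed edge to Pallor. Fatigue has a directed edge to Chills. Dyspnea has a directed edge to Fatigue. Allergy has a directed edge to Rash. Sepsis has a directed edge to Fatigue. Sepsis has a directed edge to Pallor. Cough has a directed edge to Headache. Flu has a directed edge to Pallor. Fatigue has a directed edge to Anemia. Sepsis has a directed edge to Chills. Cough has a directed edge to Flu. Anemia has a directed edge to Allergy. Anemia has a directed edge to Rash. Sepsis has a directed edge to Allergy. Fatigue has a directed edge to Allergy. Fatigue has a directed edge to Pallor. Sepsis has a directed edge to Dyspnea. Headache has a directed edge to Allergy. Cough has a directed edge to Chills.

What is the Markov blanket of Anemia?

{Allergy, Chills, Cough, Dyspnea, Fatigue, Flu, Headache, Pallor, Rash, Sepsis}

Anemia's parents: Fatigue.
Anemia has children Allergy, Chills, Pallor, Rash.
Co-parents of Anemia (other parents of its children):
  parents(Allergy) \ {Anemia} = {Dyspnea, Fatigue, Headache, Sepsis}.
  parents(Pallor) \ {Anemia} = {Cough, Fatigue, Flu, Sepsis}.
  Rash's other parents are Allergy, Fatigue.
  parents(Chills) \ {Anemia} = {Allergy, Cough, Fatigue, Sepsis}.
Union: {Fatigue} ∪ {Allergy, Chills, Pallor, Rash} ∪ {Allergy, Cough, Dyspnea, Fatigue, Flu, Headache, Sepsis} = {Allergy, Chills, Cough, Dyspnea, Fatigue, Flu, Headache, Pallor, Rash, Sepsis}.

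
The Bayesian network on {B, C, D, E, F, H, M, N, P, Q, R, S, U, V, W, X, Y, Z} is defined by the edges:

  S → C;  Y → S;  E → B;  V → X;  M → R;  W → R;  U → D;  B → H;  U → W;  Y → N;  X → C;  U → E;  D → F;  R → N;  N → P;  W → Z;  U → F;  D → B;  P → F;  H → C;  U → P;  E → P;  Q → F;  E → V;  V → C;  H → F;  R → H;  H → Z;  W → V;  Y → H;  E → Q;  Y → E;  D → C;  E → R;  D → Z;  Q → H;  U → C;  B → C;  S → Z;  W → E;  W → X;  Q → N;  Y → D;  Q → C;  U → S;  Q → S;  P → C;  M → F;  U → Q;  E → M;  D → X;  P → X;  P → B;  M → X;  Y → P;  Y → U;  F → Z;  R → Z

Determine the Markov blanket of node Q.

By definition, MB(Q) is built from Q's parents, Q's children, and the co-parents of Q.
Q has parents E, U.
Children of Q: C, F, H, N, S.
Parents of each child, excluding Q:
  parents(N) \ {Q} = {R, Y}.
  S also has parents U, Y.
  H also has parents B, R, Y.
  F's other parents are D, H, M, P, U.
  parents(C) \ {Q} = {B, D, H, P, S, U, V, X}.
Taking the union gives {B, C, D, E, F, H, M, N, P, R, S, U, V, X, Y}.

{B, C, D, E, F, H, M, N, P, R, S, U, V, X, Y}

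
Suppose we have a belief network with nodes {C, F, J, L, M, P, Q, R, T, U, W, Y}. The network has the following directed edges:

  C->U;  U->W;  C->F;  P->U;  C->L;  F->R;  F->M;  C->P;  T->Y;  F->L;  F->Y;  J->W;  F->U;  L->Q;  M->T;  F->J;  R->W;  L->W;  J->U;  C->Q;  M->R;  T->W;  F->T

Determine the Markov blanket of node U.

The Markov blanket of a node is its parents, its children, and the other parents of its children.
Parents of U: C, F, J, P.
U has child W.
Other parents of U's children:
  parents(W) \ {U} = {J, L, R, T}.
Taking the union gives {C, F, J, L, P, R, T, W}.

{C, F, J, L, P, R, T, W}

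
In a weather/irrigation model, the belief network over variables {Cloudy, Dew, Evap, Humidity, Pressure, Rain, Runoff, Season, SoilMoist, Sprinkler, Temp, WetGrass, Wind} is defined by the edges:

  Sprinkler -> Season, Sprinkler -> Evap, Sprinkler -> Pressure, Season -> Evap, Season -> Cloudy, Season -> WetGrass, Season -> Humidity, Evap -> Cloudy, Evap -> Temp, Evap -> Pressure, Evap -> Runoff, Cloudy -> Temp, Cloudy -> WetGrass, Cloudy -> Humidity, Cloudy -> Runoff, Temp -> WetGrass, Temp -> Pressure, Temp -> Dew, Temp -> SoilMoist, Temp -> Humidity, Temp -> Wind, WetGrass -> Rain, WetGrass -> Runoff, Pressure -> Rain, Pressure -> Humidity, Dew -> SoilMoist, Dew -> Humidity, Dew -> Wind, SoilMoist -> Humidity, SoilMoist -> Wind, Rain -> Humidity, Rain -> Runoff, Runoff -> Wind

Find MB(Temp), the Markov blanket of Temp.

Parents of Temp: Cloudy, Evap.
Temp has children Dew, Humidity, Pressure, SoilMoist, WetGrass, Wind.
Co-parents of Temp (other parents of its children):
  WetGrass also has parents Cloudy, Season.
  Pressure also has parents Evap, Sprinkler.
  Dew has no other parent.
  SoilMoist's other parent is Dew.
  Humidity's other parents are Cloudy, Dew, Pressure, Rain, Season, SoilMoist.
  parents(Wind) \ {Temp} = {Dew, Runoff, SoilMoist}.
MB(Temp) = {Cloudy, Dew, Evap, Humidity, Pressure, Rain, Runoff, Season, SoilMoist, Sprinkler, WetGrass, Wind}.

{Cloudy, Dew, Evap, Humidity, Pressure, Rain, Runoff, Season, SoilMoist, Sprinkler, WetGrass, Wind}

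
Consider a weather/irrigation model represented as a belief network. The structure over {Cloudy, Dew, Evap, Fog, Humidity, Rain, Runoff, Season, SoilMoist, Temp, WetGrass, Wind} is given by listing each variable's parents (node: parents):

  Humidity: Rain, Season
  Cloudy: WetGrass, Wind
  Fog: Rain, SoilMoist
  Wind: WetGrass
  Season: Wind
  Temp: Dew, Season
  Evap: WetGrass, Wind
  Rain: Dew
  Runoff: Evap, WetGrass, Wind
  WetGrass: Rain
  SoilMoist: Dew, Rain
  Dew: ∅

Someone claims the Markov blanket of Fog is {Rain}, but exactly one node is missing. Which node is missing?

SoilMoist

Recall MB(v) = parents ∪ children ∪ spouses, where spouses are the other parents of v's children.
Pa(Fog) = {Rain, SoilMoist}.
Children of Fog: none.
Fog has no children, so there are no co-parents.
MB(Fog) = {Rain, SoilMoist}.
Comparing with the claimed set, SoilMoist is missing.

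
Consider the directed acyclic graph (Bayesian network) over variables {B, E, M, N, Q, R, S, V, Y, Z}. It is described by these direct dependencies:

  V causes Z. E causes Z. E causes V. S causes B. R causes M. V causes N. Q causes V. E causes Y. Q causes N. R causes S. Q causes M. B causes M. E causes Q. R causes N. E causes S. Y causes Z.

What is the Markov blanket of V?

{E, N, Q, R, Y, Z}

Ch(V) = {N, Z}.
V's parents: E, Q.
Parents of each child, excluding V:
  parents(Z) \ {V} = {E, Y}.
  parents(N) \ {V} = {Q, R}.
Union: {E, Q} ∪ {N, Z} ∪ {E, Q, R, Y} = {E, N, Q, R, Y, Z}.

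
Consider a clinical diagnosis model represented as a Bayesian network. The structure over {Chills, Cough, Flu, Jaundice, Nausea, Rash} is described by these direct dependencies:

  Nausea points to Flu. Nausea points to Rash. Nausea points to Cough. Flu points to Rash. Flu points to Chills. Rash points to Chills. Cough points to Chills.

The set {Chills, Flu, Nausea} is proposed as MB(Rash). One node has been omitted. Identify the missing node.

Cough

A node's Markov blanket = Pa ∪ Ch ∪ (parents of Ch other than the node itself).
Children of Rash: Chills.
Rash's parents: Flu, Nausea.
Parents of each child, excluding Rash:
  Chills's other parents are Cough, Flu.
MB(Rash) = {Chills, Cough, Flu, Nausea}.
Comparing with the claimed set, Cough is missing.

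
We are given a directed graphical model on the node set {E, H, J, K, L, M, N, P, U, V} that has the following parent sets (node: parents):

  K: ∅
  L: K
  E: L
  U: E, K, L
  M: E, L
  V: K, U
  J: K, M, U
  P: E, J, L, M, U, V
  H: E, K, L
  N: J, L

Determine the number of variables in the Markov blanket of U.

By definition, MB(U) is built from U's parents, U's children, and the co-parents of U.
Parents of U: E, K, L.
U has children J, P, V.
Parents of each child, excluding U:
  V: K
  J: K, M
  P: E, J, L, M, V
MB(U) = {E, J, K, L, M, P, V}, which has 7 nodes.

7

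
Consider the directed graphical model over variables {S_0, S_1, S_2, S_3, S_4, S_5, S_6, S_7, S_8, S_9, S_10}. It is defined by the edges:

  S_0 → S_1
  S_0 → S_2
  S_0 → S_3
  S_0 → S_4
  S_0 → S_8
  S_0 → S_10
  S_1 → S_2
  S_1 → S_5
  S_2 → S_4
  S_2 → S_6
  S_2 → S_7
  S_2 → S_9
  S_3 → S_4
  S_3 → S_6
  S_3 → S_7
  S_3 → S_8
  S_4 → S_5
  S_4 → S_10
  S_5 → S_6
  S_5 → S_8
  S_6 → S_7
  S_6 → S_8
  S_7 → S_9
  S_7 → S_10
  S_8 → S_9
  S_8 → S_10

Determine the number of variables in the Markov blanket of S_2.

By definition, MB(S_2) is built from S_2's parents, S_2's children, and the co-parents of S_2.
Pa(S_2) = {S_0, S_1}.
S_2 has children S_4, S_6, S_7, S_9.
For each child, the remaining parents (spouses of S_2):
  S_4: S_0, S_3
  S_6: S_3, S_5
  S_7: S_3, S_6
  S_9: S_7, S_8
MB(S_2) = {S_0, S_1, S_3, S_4, S_5, S_6, S_7, S_8, S_9}, which has 9 nodes.

9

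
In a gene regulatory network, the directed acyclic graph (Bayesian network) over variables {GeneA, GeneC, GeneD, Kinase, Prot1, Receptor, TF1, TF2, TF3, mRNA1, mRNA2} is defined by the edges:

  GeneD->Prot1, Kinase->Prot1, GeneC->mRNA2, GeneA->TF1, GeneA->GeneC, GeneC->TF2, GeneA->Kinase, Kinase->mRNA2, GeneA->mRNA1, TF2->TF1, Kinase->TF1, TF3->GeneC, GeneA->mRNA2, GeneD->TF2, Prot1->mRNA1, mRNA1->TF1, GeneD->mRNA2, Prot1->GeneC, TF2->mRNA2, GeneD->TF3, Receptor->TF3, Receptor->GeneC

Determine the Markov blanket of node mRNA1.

By definition, MB(mRNA1) is built from mRNA1's parents, mRNA1's children, and the co-parents of mRNA1.
mRNA1's parents: GeneA, Prot1.
mRNA1's children: TF1.
Other parents of mRNA1's children:
  TF1 also has parents GeneA, Kinase, TF2.
MB(mRNA1) = {GeneA, Kinase, Prot1, TF1, TF2}.

{GeneA, Kinase, Prot1, TF1, TF2}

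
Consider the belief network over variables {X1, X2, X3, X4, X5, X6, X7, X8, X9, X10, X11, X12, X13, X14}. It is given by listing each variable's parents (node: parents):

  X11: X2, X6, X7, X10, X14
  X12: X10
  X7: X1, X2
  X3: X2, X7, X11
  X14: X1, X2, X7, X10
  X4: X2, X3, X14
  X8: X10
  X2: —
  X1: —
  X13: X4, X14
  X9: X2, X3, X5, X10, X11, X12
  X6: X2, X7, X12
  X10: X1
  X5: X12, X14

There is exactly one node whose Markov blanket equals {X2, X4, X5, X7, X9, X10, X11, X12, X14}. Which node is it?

X3

The target node must have every member of {X2, X4, X5, X7, X9, X10, X11, X12, X14} as a parent, child, or co-parent, and no others.
Parents of X3: X2, X7, X11; children: X4, X9; co-parents: X2, X5, X10, X11, X12, X14.
These exactly cover the given set, so the node is X3.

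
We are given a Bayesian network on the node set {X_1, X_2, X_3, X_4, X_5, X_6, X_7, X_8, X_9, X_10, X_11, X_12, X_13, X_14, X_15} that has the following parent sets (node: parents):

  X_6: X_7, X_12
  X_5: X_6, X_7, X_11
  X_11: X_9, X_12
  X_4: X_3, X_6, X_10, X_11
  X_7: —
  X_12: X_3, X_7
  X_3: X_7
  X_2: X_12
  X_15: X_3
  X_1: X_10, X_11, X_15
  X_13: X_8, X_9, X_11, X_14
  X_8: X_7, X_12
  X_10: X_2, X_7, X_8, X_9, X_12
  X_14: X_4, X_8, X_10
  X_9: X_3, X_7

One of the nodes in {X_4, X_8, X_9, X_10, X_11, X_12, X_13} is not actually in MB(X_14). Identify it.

X_12

Recall MB(v) = parents ∪ children ∪ spouses, where spouses are the other parents of v's children.
Pa(X_14) = {X_4, X_8, X_10}.
Children of X_14: X_13.
Parents of each child, excluding X_14:
  X_13 also has parents X_8, X_9, X_11.
MB(X_14) = {X_4, X_8, X_9, X_10, X_11, X_13}.
X_12 is neither a parent, child, nor co-parent of X_14, so it does not belong.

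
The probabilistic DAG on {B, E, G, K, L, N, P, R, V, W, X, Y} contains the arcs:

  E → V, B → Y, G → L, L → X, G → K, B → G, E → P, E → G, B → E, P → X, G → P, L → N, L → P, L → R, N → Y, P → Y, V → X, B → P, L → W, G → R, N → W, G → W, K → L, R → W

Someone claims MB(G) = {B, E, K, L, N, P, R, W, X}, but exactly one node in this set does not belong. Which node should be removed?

X

Recall MB(v) = parents ∪ children ∪ spouses, where spouses are the other parents of v's children.
G has parents B, E.
Ch(G) = {K, L, P, R, W}.
For each child, the remaining parents (spouses of G):
  K has no other parent.
  L also has parent K.
  parents(P) \ {G} = {B, E, L}.
  R's other parent is L.
  W also has parents L, N, R.
MB(G) = {B, E, K, L, N, P, R, W}.
X is neither a parent, child, nor co-parent of G, so it does not belong.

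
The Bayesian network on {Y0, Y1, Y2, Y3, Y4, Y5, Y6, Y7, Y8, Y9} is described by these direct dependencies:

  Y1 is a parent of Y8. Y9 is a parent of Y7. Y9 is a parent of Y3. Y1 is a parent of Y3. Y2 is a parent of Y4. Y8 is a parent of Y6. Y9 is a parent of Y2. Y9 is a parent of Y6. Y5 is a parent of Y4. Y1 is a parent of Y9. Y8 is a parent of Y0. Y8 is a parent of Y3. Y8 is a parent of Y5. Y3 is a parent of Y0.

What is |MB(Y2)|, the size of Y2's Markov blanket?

3

A node's Markov blanket = Pa ∪ Ch ∪ (parents of Ch other than the node itself).
Y2 has parent Y9.
Ch(Y2) = {Y4}.
For each child, the remaining parents (spouses of Y2):
  Y4's other parent is Y5.
MB(Y2) = {Y4, Y5, Y9}, which has 3 nodes.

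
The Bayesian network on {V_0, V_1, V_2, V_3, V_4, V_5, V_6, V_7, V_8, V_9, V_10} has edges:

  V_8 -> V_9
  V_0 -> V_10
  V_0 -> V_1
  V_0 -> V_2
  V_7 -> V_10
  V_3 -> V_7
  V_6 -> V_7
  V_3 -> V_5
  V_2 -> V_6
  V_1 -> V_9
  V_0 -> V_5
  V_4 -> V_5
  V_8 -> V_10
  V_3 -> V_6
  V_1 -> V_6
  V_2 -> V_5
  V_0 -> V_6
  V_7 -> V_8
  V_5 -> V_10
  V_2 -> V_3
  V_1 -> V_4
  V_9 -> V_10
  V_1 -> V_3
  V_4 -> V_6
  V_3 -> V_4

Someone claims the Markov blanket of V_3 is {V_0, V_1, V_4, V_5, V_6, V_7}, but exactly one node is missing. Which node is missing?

Parents of V_3: V_1, V_2.
V_3 has children V_4, V_5, V_6, V_7.
Parents of each child, excluding V_3:
  parents(V_4) \ {V_3} = {V_1}.
  parents(V_5) \ {V_3} = {V_0, V_2, V_4}.
  V_6's other parents are V_0, V_1, V_2, V_4.
  V_7's other parent is V_6.
MB(V_3) = {V_0, V_1, V_2, V_4, V_5, V_6, V_7}.
Comparing with the claimed set, V_2 is missing.

V_2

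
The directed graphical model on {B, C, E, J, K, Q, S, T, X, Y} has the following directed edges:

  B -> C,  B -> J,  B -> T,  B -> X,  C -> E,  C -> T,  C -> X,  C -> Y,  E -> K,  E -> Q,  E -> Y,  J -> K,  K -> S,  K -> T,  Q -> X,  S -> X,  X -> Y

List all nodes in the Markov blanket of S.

Children of S: X.
S's parents: K.
For each child, the remaining parents (spouses of S):
  X: B, C, Q
Union: {K} ∪ {X} ∪ {B, C, Q} = {B, C, K, Q, X}.

{B, C, K, Q, X}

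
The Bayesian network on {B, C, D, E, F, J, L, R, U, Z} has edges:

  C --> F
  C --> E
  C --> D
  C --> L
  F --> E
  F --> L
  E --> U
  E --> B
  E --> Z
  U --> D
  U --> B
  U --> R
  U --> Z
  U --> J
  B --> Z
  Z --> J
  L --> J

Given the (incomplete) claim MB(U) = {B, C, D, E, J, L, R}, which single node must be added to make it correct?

Parents of U: E.
U has children B, D, J, R, Z.
Other parents of U's children:
  D: C
  B: E
  R: —
  Z: B, E
  J: L, Z
MB(U) = {B, C, D, E, J, L, R, Z}.
Comparing with the claimed set, Z is missing.

Z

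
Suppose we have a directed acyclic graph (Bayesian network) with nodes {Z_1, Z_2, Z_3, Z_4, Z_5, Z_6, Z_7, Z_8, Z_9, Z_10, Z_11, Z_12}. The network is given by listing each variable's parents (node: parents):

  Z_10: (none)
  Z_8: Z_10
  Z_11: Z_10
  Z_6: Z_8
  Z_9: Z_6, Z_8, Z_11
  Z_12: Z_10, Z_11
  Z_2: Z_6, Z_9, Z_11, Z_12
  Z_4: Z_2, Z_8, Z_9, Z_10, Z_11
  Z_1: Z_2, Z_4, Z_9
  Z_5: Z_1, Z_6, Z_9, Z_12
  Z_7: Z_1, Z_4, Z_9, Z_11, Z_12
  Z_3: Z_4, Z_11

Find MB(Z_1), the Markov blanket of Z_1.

{Z_2, Z_4, Z_5, Z_6, Z_7, Z_9, Z_11, Z_12}

The Markov blanket of a node is its parents, its children, and the other parents of its children.
Parents of Z_1: Z_2, Z_4, Z_9.
Z_1 has children Z_5, Z_7.
For each child, the remaining parents (spouses of Z_1):
  parents(Z_5) \ {Z_1} = {Z_6, Z_9, Z_12}.
  Z_7 also has parents Z_4, Z_9, Z_11, Z_12.
MB(Z_1) = {Z_2, Z_4, Z_5, Z_6, Z_7, Z_9, Z_11, Z_12}.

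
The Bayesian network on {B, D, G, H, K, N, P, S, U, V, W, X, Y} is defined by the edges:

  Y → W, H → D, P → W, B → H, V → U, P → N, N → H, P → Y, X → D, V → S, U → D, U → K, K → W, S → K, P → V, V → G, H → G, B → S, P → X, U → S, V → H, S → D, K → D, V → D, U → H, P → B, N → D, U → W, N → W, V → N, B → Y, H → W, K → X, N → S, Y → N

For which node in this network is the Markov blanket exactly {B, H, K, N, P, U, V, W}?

The target node must have every member of {B, H, K, N, P, U, V, W} as a parent, child, or co-parent, and no others.
Parents of Y: B, P; children: N, W; co-parents: H, K, N, P, U, V.
These exactly cover the given set, so the node is Y.

Y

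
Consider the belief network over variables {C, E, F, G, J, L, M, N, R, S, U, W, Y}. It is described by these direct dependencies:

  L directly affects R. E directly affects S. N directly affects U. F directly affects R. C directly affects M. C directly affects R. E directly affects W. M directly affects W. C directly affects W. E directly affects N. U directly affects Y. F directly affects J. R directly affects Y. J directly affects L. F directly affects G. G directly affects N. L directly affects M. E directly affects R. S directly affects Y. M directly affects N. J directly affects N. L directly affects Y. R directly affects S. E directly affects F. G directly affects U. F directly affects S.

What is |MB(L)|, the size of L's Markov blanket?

9

Pa(L) = {J}.
L's children: M, R, Y.
For each child, the remaining parents (spouses of L):
  M: C
  R: C, E, F
  Y: R, S, U
MB(L) = {C, E, F, J, M, R, S, U, Y}, which has 9 nodes.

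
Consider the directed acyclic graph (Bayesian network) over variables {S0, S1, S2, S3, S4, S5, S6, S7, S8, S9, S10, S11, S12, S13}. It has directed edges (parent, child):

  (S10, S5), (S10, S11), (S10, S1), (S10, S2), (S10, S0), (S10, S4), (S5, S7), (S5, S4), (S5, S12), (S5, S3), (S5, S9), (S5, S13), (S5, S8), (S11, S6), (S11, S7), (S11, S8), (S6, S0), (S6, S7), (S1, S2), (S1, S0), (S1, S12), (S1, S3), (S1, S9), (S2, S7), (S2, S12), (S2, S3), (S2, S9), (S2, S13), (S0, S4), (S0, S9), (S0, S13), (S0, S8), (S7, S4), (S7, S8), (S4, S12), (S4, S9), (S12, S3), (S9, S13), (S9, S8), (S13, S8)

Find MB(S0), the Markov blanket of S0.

{S1, S2, S4, S5, S6, S7, S8, S9, S10, S11, S13}

S0 has children S4, S8, S9, S13.
S0's parents: S1, S6, S10.
For each child, the remaining parents (spouses of S0):
  S4: S5, S7, S10
  S9: S1, S2, S4, S5
  S13: S2, S5, S9
  S8: S5, S7, S9, S11, S13
MB(S0) = {S1, S2, S4, S5, S6, S7, S8, S9, S10, S11, S13}.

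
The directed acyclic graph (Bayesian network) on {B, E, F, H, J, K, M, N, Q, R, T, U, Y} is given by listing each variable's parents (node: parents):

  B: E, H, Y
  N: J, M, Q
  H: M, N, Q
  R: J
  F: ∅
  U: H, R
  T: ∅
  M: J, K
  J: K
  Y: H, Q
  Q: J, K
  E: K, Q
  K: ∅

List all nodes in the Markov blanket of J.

A node's Markov blanket = Pa ∪ Ch ∪ (parents of Ch other than the node itself).
Pa(J) = {K}.
J's children: M, N, Q, R.
Co-parents of J (other parents of its children):
  parents(Q) \ {J} = {K}.
  R has no other parent.
  parents(M) \ {J} = {K}.
  parents(N) \ {J} = {M, Q}.
Taking the union gives {K, M, N, Q, R}.

{K, M, N, Q, R}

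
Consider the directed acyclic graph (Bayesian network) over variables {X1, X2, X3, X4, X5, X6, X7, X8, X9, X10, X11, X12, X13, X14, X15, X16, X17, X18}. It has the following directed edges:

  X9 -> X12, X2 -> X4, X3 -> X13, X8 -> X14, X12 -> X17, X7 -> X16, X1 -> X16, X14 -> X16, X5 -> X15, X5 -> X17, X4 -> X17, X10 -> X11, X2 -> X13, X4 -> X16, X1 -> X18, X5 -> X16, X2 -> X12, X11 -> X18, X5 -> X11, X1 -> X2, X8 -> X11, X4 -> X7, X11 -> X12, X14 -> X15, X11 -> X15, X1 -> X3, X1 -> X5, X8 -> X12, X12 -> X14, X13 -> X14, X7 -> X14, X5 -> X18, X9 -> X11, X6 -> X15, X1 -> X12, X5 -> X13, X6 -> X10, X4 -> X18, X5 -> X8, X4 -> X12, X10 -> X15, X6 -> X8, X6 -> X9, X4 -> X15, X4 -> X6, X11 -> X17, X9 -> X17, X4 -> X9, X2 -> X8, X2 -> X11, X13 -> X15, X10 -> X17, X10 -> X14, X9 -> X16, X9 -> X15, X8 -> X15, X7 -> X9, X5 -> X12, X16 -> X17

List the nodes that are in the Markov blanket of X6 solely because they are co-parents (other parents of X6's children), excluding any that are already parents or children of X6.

{X2, X5, X7, X11, X13, X14}

Children of X6: X8, X9, X10, X15.
  X8: X2, X5
  X9: X4, X7
  X10: —
  X15: X4, X5, X8, X9, X10, X11, X13, X14
Excluding nodes already adjacent to X6 (X4, X8, X9, X10, X15), the co-parent-only contribution is {X2, X5, X7, X11, X13, X14}.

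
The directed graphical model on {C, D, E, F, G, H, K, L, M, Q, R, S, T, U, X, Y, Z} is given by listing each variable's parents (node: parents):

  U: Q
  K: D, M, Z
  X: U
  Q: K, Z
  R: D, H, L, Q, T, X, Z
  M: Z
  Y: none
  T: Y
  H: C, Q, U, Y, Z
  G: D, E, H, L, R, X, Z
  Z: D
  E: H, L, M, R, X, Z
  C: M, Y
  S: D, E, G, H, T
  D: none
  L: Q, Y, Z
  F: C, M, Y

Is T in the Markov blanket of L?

Yes

T is a co-parent of L: both are parents of R.
So T ∈ MB(L).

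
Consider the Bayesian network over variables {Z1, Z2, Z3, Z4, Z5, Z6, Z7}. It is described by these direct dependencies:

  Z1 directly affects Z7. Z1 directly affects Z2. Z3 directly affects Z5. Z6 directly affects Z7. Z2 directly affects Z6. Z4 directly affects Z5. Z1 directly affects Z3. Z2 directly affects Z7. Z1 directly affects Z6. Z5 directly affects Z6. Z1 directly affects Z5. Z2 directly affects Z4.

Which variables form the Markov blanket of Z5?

{Z1, Z2, Z3, Z4, Z6}

Z5 has child Z6.
Parents of Z5: Z1, Z3, Z4.
Parents of each child, excluding Z5:
  Z6 also has parents Z1, Z2.
Taking the union gives {Z1, Z2, Z3, Z4, Z6}.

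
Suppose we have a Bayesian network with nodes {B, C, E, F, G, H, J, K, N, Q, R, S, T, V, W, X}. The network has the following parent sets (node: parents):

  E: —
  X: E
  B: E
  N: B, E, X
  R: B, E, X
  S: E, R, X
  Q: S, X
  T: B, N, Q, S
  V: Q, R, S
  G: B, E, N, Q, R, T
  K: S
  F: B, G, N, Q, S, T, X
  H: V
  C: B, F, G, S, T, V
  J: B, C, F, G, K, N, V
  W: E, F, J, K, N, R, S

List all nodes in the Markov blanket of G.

Parents of G: B, E, N, Q, R, T.
Children of G: C, F, J.
Parents of each child, excluding G:
  F: B, N, Q, S, T, X
  C: B, F, S, T, V
  J: B, C, F, K, N, V
Union: {B, E, N, Q, R, T} ∪ {C, F, J} ∪ {B, C, F, K, N, Q, S, T, V, X} = {B, C, E, F, J, K, N, Q, R, S, T, V, X}.

{B, C, E, F, J, K, N, Q, R, S, T, V, X}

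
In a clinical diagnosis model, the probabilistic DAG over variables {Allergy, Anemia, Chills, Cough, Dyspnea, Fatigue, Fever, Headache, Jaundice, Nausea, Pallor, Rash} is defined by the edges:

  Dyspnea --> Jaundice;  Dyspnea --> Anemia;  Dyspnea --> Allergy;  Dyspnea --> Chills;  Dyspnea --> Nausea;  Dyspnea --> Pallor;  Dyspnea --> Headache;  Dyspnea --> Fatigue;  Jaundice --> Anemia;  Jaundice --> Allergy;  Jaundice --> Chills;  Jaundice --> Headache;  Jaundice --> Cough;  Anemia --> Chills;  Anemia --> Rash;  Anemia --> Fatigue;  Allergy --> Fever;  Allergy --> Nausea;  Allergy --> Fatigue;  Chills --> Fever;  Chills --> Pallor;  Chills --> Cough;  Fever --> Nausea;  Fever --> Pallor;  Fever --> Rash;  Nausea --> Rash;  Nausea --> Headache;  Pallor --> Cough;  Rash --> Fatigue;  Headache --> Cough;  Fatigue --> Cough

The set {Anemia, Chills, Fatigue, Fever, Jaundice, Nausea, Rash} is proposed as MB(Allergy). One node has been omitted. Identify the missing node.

Ch(Allergy) = {Fatigue, Fever, Nausea}.
Pa(Allergy) = {Dyspnea, Jaundice}.
Other parents of Allergy's children:
  Fever's other parent is Chills.
  parents(Nausea) \ {Allergy} = {Dyspnea, Fever}.
  Fatigue's other parents are Anemia, Dyspnea, Rash.
MB(Allergy) = {Anemia, Chills, Dyspnea, Fatigue, Fever, Jaundice, Nausea, Rash}.
Comparing with the claimed set, Dyspnea is missing.

Dyspnea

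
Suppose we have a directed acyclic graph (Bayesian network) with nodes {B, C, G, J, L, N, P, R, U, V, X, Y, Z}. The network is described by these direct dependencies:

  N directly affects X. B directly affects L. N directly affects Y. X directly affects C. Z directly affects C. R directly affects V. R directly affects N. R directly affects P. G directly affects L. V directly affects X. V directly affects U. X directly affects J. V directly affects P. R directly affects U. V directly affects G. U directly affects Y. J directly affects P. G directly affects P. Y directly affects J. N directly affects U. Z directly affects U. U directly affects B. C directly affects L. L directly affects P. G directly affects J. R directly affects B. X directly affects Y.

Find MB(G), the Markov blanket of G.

Pa(G) = {V}.
G's children: J, L, P.
Co-parents of G (other parents of its children):
  J: X, Y
  L: B, C
  P: J, L, R, V
Union: {V} ∪ {J, L, P} ∪ {B, C, J, L, R, V, X, Y} = {B, C, J, L, P, R, V, X, Y}.

{B, C, J, L, P, R, V, X, Y}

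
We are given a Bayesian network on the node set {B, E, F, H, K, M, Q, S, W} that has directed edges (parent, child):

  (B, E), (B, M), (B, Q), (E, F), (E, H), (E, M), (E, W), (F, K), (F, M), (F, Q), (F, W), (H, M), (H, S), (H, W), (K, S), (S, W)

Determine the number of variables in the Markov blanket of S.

5

Pa(S) = {H, K}.
Children of S: W.
For each child, the remaining parents (spouses of S):
  W: E, F, H
MB(S) = {E, F, H, K, W}, which has 5 nodes.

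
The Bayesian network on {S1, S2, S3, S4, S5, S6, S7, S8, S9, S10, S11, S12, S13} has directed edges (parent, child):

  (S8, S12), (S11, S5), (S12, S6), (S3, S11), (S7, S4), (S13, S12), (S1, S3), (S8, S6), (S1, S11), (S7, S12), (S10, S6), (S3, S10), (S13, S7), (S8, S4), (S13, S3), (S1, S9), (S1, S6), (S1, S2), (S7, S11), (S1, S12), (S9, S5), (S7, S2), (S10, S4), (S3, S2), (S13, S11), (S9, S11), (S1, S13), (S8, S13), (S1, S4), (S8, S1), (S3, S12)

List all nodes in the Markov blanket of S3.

{S1, S2, S7, S8, S9, S10, S11, S12, S13}

A node's Markov blanket = Pa ∪ Ch ∪ (parents of Ch other than the node itself).
S3 has children S2, S10, S11, S12.
S3 has parents S1, S13.
Parents of each child, excluding S3:
  S10: —
  S12: S1, S7, S8, S13
  S2: S1, S7
  S11: S1, S7, S9, S13
Union: {S1, S13} ∪ {S2, S10, S11, S12} ∪ {S1, S7, S8, S9, S13} = {S1, S2, S7, S8, S9, S10, S11, S12, S13}.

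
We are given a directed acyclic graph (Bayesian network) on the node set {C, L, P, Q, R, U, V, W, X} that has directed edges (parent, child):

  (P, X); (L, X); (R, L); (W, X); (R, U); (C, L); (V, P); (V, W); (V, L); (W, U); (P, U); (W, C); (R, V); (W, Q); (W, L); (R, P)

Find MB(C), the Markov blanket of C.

A node's Markov blanket = Pa ∪ Ch ∪ (parents of Ch other than the node itself).
Parents of C: W.
Children of C: L.
Parents of each child, excluding C:
  L: R, V, W
Union: {W} ∪ {L} ∪ {R, V, W} = {L, R, V, W}.

{L, R, V, W}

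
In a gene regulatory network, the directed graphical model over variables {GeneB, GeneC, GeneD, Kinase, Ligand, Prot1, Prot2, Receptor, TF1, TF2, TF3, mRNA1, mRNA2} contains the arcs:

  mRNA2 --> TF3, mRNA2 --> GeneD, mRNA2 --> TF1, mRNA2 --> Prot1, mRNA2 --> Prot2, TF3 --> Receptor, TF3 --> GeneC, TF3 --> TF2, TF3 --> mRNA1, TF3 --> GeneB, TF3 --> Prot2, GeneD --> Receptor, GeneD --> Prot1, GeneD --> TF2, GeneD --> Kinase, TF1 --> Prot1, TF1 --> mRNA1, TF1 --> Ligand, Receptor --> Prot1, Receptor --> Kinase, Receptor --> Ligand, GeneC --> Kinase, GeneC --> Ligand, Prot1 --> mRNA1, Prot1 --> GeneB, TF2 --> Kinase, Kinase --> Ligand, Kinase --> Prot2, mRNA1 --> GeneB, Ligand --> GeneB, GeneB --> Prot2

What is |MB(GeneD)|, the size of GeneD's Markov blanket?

8

Pa(GeneD) = {mRNA2}.
Ch(GeneD) = {Kinase, Prot1, Receptor, TF2}.
Parents of each child, excluding GeneD:
  Receptor also has parent TF3.
  Prot1 also has parents Receptor, TF1, mRNA2.
  TF2 also has parent TF3.
  Kinase's other parents are GeneC, Receptor, TF2.
MB(GeneD) = {GeneC, Kinase, Prot1, Receptor, TF1, TF2, TF3, mRNA2}, which has 8 nodes.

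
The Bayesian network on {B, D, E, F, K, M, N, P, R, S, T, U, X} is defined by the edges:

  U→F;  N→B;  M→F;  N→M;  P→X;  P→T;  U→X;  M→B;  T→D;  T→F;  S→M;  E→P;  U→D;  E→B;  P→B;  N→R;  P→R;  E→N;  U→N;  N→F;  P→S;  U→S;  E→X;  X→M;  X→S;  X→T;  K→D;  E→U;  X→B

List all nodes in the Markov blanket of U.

{D, E, F, K, M, N, P, S, T, X}

Parents of U: E.
U has children D, F, N, S, X.
For each child, the remaining parents (spouses of U):
  X: E, P
  N: E
  S: P, X
  F: M, N, T
  D: K, T
Union: {E} ∪ {D, F, N, S, X} ∪ {E, K, M, N, P, T, X} = {D, E, F, K, M, N, P, S, T, X}.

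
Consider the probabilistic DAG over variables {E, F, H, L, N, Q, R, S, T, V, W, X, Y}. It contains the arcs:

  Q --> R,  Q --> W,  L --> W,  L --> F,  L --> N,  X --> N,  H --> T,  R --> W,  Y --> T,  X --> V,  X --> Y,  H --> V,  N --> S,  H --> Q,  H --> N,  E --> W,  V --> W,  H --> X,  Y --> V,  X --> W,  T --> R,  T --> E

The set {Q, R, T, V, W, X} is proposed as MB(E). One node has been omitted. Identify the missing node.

L

A node's Markov blanket = Pa ∪ Ch ∪ (parents of Ch other than the node itself).
Pa(E) = {T}.
Ch(E) = {W}.
Parents of each child, excluding E:
  parents(W) \ {E} = {L, Q, R, V, X}.
MB(E) = {L, Q, R, T, V, W, X}.
Comparing with the claimed set, L is missing.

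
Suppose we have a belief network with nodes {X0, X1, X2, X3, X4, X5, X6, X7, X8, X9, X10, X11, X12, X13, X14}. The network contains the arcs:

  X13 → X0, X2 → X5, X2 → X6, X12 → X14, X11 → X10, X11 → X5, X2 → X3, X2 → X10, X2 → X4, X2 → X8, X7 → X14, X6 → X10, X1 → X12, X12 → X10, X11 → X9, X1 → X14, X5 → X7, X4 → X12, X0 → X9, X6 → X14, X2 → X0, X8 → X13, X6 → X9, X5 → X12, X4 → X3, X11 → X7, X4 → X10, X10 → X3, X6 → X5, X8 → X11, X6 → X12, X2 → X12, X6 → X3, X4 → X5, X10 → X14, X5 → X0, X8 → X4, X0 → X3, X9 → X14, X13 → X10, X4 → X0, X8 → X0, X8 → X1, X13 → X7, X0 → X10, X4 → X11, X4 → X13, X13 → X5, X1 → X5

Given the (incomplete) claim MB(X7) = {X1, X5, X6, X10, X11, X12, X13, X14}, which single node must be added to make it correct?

X9

Pa(X7) = {X5, X11, X13}.
Ch(X7) = {X14}.
Co-parents of X7 (other parents of its children):
  parents(X14) \ {X7} = {X1, X6, X9, X10, X12}.
MB(X7) = {X1, X5, X6, X9, X10, X11, X12, X13, X14}.
Comparing with the claimed set, X9 is missing.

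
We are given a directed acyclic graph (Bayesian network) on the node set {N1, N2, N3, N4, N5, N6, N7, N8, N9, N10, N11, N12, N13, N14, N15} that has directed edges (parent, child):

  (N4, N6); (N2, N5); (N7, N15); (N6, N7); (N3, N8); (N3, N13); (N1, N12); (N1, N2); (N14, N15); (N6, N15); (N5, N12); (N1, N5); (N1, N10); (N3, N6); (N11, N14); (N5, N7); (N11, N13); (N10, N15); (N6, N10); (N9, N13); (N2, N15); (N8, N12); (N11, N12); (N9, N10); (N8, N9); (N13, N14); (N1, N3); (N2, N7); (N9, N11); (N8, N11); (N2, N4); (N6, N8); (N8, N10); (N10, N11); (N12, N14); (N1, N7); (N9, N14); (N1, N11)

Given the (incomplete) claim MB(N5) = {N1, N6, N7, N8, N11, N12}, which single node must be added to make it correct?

N2

Parents of N5: N1, N2.
N5 has children N7, N12.
Parents of each child, excluding N5:
  N7 also has parents N1, N2, N6.
  N12's other parents are N1, N8, N11.
MB(N5) = {N1, N2, N6, N7, N8, N11, N12}.
Comparing with the claimed set, N2 is missing.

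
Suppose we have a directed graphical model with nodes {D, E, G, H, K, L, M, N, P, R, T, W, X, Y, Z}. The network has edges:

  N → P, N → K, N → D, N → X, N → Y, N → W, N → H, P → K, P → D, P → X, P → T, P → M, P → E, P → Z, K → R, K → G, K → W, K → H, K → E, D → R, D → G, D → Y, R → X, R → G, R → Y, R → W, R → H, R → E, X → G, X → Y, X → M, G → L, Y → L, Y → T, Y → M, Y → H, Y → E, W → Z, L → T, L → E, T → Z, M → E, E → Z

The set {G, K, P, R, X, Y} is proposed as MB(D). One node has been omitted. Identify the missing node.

N

Parents of D: N, P.
Ch(D) = {G, R, Y}.
Other parents of D's children:
  R: K
  G: K, R, X
  Y: N, R, X
MB(D) = {G, K, N, P, R, X, Y}.
Comparing with the claimed set, N is missing.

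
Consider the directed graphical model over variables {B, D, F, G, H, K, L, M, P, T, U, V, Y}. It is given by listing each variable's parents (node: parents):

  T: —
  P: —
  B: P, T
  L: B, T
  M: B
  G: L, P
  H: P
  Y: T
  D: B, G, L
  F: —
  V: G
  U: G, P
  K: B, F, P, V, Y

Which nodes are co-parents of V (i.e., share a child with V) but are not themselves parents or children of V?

Children of V: K.
  parents(K) \ {V} = {B, F, P, Y}.
Excluding nodes already adjacent to V (G, K), the co-parent-only contribution is {B, F, P, Y}.

{B, F, P, Y}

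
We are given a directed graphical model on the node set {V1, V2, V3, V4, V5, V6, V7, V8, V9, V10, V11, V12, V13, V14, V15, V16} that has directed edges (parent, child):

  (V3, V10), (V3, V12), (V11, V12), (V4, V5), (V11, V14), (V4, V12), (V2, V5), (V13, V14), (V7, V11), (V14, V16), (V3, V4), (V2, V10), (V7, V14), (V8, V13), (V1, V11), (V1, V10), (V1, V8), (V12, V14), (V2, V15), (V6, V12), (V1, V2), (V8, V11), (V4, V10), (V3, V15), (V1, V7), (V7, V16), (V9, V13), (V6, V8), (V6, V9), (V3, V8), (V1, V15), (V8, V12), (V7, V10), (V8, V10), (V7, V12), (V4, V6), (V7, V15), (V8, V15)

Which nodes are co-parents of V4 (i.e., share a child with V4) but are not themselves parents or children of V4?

Children of V4: V5, V6, V10, V12.
  parents(V5) \ {V4} = {V2}.
  V6: no additional parents.
  parents(V10) \ {V4} = {V1, V2, V3, V7, V8}.
  V12 also has parents V3, V6, V7, V8, V11.
Excluding nodes already adjacent to V4 (V3, V5, V6, V10, V12), the co-parent-only contribution is {V1, V2, V7, V8, V11}.

{V1, V2, V7, V8, V11}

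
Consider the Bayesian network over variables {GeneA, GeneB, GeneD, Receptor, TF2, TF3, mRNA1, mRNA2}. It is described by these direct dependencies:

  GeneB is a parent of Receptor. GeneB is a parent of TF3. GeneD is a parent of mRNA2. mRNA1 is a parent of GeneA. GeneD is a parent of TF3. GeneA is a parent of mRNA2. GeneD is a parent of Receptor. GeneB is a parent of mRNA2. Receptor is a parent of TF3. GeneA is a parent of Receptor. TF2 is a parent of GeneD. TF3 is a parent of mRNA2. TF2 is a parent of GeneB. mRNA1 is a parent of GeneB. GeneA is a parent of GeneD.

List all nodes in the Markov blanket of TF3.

{GeneA, GeneB, GeneD, Receptor, mRNA2}

TF3 has parents GeneB, GeneD, Receptor.
Children of TF3: mRNA2.
For each child, the remaining parents (spouses of TF3):
  mRNA2 also has parents GeneA, GeneB, GeneD.
Taking the union gives {GeneA, GeneB, GeneD, Receptor, mRNA2}.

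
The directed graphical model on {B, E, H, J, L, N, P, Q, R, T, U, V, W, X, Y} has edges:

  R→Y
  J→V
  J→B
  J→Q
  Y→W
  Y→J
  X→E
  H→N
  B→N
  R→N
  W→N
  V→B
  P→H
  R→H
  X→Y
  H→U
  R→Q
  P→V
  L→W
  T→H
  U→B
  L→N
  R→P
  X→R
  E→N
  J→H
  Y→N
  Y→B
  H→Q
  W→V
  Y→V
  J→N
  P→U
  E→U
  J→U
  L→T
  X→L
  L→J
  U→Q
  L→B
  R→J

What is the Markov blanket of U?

The Markov blanket of a node is its parents, its children, and the other parents of its children.
Children of U: B, Q.
U has parents E, H, J, P.
For each child, the remaining parents (spouses of U):
  parents(Q) \ {U} = {H, J, R}.
  B's other parents are J, L, V, Y.
So the Markov blanket of U is {B, E, H, J, L, P, Q, R, V, Y}.

{B, E, H, J, L, P, Q, R, V, Y}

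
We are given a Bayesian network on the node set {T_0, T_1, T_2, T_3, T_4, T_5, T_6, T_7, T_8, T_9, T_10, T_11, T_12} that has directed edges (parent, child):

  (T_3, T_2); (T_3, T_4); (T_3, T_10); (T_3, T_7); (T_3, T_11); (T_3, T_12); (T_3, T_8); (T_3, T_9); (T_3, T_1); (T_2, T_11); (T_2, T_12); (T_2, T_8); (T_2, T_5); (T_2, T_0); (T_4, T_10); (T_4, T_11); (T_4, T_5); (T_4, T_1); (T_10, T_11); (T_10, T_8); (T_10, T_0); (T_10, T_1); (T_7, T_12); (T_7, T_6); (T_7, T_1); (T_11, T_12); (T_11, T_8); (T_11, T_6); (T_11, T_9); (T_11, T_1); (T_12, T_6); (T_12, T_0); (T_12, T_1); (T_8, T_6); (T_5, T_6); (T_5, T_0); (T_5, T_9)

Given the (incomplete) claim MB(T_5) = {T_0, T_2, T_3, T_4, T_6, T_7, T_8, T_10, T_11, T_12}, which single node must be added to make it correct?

The Markov blanket of a node is its parents, its children, and the other parents of its children.
T_5 has parents T_2, T_4.
Children of T_5: T_0, T_6, T_9.
Parents of each child, excluding T_5:
  T_6's other parents are T_7, T_8, T_11, T_12.
  parents(T_0) \ {T_5} = {T_2, T_10, T_12}.
  T_9 also has parents T_3, T_11.
MB(T_5) = {T_0, T_2, T_3, T_4, T_6, T_7, T_8, T_9, T_10, T_11, T_12}.
Comparing with the claimed set, T_9 is missing.

T_9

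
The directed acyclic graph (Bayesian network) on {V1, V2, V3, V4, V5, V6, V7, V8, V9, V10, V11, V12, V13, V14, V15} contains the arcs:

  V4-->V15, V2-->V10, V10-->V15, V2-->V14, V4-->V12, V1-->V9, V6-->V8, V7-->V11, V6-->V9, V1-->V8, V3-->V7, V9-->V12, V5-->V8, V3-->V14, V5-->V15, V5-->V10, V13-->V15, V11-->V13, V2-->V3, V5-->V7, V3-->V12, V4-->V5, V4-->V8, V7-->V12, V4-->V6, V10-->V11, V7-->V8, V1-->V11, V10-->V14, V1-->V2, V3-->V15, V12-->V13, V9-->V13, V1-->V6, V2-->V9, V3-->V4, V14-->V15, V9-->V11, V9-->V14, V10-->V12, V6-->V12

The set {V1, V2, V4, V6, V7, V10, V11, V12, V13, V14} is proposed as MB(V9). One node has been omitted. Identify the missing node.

The Markov blanket of a node is its parents, its children, and the other parents of its children.
Parents of V9: V1, V2, V6.
Ch(V9) = {V11, V12, V13, V14}.
Other parents of V9's children:
  V11 also has parents V1, V7, V10.
  parents(V12) \ {V9} = {V3, V4, V6, V7, V10}.
  V13's other parents are V11, V12.
  V14's other parents are V2, V3, V10.
MB(V9) = {V1, V2, V3, V4, V6, V7, V10, V11, V12, V13, V14}.
Comparing with the claimed set, V3 is missing.

V3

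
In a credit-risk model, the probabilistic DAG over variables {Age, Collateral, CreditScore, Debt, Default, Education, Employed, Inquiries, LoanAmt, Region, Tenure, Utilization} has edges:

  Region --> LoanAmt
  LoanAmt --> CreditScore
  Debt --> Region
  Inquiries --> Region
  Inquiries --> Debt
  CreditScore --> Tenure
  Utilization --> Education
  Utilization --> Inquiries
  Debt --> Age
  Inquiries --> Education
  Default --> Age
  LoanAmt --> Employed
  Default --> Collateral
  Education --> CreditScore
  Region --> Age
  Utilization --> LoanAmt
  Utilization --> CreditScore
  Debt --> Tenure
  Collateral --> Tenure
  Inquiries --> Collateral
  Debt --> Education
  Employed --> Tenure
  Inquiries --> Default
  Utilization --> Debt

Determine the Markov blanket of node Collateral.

{CreditScore, Debt, Default, Employed, Inquiries, Tenure}

Recall MB(v) = parents ∪ children ∪ spouses, where spouses are the other parents of v's children.
Collateral's children: Tenure.
Collateral has parents Default, Inquiries.
Co-parents of Collateral (other parents of its children):
  Tenure's other parents are CreditScore, Debt, Employed.
So the Markov blanket of Collateral is {CreditScore, Debt, Default, Employed, Inquiries, Tenure}.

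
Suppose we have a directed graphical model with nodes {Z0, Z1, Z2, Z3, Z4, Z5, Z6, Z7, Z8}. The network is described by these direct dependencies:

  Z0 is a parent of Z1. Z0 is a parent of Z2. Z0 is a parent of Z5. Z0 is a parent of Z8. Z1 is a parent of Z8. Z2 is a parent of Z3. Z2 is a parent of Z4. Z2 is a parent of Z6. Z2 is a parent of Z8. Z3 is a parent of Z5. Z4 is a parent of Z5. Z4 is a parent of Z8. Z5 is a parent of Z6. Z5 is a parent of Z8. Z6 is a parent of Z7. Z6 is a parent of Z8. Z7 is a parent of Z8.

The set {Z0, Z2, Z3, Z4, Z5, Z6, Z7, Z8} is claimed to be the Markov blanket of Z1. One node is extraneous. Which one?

Z3

By definition, MB(Z1) is built from Z1's parents, Z1's children, and the co-parents of Z1.
Parents of Z1: Z0.
Z1 has child Z8.
Other parents of Z1's children:
  Z8: Z0, Z2, Z4, Z5, Z6, Z7
MB(Z1) = {Z0, Z2, Z4, Z5, Z6, Z7, Z8}.
Z3 is neither a parent, child, nor co-parent of Z1, so it does not belong.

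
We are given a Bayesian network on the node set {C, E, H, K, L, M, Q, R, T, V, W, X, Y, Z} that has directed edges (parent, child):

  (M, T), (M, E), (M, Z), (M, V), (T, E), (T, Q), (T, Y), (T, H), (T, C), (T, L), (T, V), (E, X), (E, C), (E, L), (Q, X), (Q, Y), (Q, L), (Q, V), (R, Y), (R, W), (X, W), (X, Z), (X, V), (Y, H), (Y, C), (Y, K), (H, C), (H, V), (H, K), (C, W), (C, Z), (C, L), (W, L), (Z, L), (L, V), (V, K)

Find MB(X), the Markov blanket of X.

{C, E, H, L, M, Q, R, T, V, W, Z}

Recall MB(v) = parents ∪ children ∪ spouses, where spouses are the other parents of v's children.
Ch(X) = {V, W, Z}.
Parents of X: E, Q.
Parents of each child, excluding X:
  W's other parents are C, R.
  Z also has parents C, M.
  parents(V) \ {X} = {H, L, M, Q, T}.
So the Markov blanket of X is {C, E, H, L, M, Q, R, T, V, W, Z}.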